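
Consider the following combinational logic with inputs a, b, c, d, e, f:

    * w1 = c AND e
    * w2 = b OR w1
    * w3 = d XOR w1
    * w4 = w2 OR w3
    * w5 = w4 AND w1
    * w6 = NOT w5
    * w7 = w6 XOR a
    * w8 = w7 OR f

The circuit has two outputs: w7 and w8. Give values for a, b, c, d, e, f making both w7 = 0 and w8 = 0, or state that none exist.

Check with a=1, b=0, c=0, d=1, e=1, f=0:
w1 = c AND e = 0 AND 1 = 0
w2 = b OR w1 = 0 OR 0 = 0
w3 = d XOR w1 = 1 XOR 0 = 1
w4 = w2 OR w3 = 0 OR 1 = 1
w5 = w4 AND w1 = 1 AND 0 = 0
w6 = NOT w5 = NOT 0 = 1
w7 = w6 XOR a = 1 XOR 1 = 0
w8 = w7 OR f = 0 OR 0 = 0
So w7 = 0 and w8 = 0.

a=1, b=0, c=0, d=1, e=1, f=0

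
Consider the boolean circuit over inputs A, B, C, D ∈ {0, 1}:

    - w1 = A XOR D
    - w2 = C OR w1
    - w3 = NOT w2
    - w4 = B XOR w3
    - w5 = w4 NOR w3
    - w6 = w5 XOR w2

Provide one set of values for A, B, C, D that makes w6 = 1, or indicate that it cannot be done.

w6 = w5 XOR w2 must be 1, so w5 and w2 differ.
Check with A=0, B=1, C=1, D=0:
w1 = A XOR D = 0 XOR 0 = 0
w2 = C OR w1 = 1 OR 0 = 1
w3 = NOT w2 = NOT 1 = 0
w4 = B XOR w3 = 1 XOR 0 = 1
w5 = w4 NOR w3 = 1 NOR 0 = 0
w6 = w5 XOR w2 = 0 XOR 1 = 1
So w6 = 1 as required.

A=0, B=1, C=1, D=0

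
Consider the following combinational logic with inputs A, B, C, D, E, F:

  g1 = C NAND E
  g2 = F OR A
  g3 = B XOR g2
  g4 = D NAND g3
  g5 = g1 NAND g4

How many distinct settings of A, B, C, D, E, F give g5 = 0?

36

g5 = g1 NAND g4 must be 0, so both g1 = 1 and g4 = 1.
Enumerating the 64 input combinations, 36 give g5 = 0 and 28 give g5 = 1.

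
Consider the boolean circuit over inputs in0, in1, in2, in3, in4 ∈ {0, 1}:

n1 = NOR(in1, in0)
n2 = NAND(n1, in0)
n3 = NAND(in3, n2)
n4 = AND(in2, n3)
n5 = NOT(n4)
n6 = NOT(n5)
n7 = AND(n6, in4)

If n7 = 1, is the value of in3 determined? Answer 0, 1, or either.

n7 = AND(n6, in4) must be 1, so both n6 = 1 and in4 = 1.
n6 = NOT(n5) must be 1, so n5 = 0.
Every assignment with n7 = 1 has in3 = 0; there are 4 such assignment(s).
  in0=0, in1=0, in2=1, in3=0, in4=1
  in0=0, in1=1, in2=1, in3=0, in4=1
  in0=1, in1=0, in2=1, in3=0, in4=1
  in0=1, in1=1, in2=1, in3=0, in4=1

0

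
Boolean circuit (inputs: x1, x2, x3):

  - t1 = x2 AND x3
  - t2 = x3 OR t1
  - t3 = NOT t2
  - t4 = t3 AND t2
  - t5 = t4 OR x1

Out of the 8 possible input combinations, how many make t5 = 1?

4

t5 = t4 OR x1 must be 1, so at least one of t4, x1 is 1.
Satisfying assignments:
  x1=1, x2=0, x3=0
  x1=1, x2=0, x3=1
  x1=1, x2=1, x3=0
  x1=1, x2=1, x3=1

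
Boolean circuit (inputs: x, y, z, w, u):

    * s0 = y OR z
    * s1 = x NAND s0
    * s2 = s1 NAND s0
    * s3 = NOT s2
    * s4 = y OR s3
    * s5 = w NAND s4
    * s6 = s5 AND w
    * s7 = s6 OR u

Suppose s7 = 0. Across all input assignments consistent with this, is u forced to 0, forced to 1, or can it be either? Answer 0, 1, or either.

s7 = s6 OR u must be 0, so both s6 = 0 and u = 0.
s6 = s5 AND w must be 0, so at least one of s5, w is 0.
Every assignment with s7 = 0 has u = 0; there are 13 such assignment(s).

0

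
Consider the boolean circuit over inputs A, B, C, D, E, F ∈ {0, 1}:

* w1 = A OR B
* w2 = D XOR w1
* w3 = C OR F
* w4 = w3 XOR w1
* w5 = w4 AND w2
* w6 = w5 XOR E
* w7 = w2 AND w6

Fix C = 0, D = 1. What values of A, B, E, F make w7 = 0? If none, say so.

w7 = w2 AND w6 must be 0, so at least one of w2, w6 is 0.
Check with C = 0, D = 1 and A=1, B=0, E=1, F=0:
w1 = A OR B = 1 OR 0 = 1
w2 = D XOR w1 = 1 XOR 1 = 0
w3 = C OR F = 0 OR 0 = 0
w4 = w3 XOR w1 = 0 XOR 1 = 1
w5 = w4 AND w2 = 1 AND 0 = 0
w6 = w5 XOR E = 0 XOR 1 = 1
w7 = w2 AND w6 = 0 AND 1 = 0
So w7 = 0.

A=1, B=0, E=1, F=0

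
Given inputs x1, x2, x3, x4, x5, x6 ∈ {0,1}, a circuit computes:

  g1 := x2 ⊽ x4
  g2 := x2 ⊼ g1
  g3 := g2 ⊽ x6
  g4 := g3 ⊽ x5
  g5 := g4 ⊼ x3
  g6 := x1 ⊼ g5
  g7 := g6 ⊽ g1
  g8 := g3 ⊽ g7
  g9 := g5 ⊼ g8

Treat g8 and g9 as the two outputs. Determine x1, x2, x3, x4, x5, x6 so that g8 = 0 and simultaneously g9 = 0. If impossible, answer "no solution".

no solution exists

Across all 64 input combinations, none give both g8 = 0 and g9 = 0.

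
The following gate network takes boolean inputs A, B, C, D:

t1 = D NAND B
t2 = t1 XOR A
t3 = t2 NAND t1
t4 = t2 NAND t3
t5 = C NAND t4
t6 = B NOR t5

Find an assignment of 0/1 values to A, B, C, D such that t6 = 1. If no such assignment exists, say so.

A=0, B=0, C=1, D=0

t6 = B NOR t5 must be 1, so both B = 0 and t5 = 0.
t5 = C NAND t4 must be 0, so both C = 1 and t4 = 1.
t4 = t2 NAND t3 must be 1, so at least one of t2, t3 is 0.
Check with A=0, B=0, C=1, D=0:
t1 = D NAND B = 0 NAND 0 = 1
t2 = t1 XOR A = 1 XOR 0 = 1
t3 = t2 NAND t1 = 1 NAND 1 = 0
t4 = t2 NAND t3 = 1 NAND 0 = 1
t5 = C NAND t4 = 1 NAND 1 = 0
t6 = B NOR t5 = 0 NOR 0 = 1
So t6 = 1 as required.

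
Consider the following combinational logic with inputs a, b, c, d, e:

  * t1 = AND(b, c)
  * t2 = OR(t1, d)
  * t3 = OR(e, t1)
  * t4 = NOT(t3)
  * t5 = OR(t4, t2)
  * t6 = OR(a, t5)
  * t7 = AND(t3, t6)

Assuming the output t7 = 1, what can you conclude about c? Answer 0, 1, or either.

either

Both values of c occur among assignments with t7 = 1:
  c=0: a=0, b=0, c=0, d=1, e=1
  c=1: a=0, b=0, c=1, d=1, e=1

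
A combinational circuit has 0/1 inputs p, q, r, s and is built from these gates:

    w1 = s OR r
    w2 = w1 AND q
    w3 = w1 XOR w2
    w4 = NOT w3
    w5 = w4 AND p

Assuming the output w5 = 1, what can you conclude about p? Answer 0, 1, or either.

w5 = w4 AND p must be 1, so both w4 = 1 and p = 1.
Every assignment with w5 = 1 has p = 1; there are 5 such assignment(s).

1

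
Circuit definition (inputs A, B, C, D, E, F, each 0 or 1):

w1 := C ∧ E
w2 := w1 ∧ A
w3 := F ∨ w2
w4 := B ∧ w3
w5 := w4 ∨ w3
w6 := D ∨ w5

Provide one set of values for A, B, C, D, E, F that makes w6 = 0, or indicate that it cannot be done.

A=0, B=0, C=0, D=0, E=1, F=0

w6 = D ∨ w5 must be 0, so both D = 0 and w5 = 0.
w5 = w4 ∨ w3 must be 0, so both w4 = 0 and w3 = 0.
Check with A=0, B=0, C=0, D=0, E=1, F=0:
w1 = C ∧ E = 0 ∧ 1 = 0
w2 = w1 ∧ A = 0 ∧ 0 = 0
w3 = F ∨ w2 = 0 ∨ 0 = 0
w4 = B ∧ w3 = 0 ∧ 0 = 0
w5 = w4 ∨ w3 = 0 ∨ 0 = 0
w6 = D ∨ w5 = 0 ∨ 0 = 0
So w6 = 0 as required.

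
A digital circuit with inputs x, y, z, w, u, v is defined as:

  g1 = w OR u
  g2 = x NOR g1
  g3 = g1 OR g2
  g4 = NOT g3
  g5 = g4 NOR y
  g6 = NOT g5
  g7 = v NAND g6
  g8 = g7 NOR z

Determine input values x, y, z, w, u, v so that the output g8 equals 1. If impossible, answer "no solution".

x=0, y=1, z=0, w=0, u=0, v=1

g8 = g7 NOR z must be 1, so both g7 = 0 and z = 0.
Check with x=0, y=1, z=0, w=0, u=0, v=1:
g1 = w OR u = 0 OR 0 = 0
g2 = x NOR g1 = 0 NOR 0 = 1
g3 = g1 OR g2 = 0 OR 1 = 1
g4 = NOT g3 = NOT 1 = 0
g5 = g4 NOR y = 0 NOR 1 = 0
g6 = NOT g5 = NOT 0 = 1
g7 = v NAND g6 = 1 NAND 1 = 0
g8 = g7 NOR z = 0 NOR 0 = 1
So g8 = 1 as required.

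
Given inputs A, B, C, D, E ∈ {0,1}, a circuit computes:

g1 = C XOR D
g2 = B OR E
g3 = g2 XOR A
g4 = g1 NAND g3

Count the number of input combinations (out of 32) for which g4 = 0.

g4 = g1 NAND g3 must be 0, so both g1 = 1 and g3 = 1.
Enumerating the 32 input combinations, 8 give g4 = 0 and 24 give g4 = 1.

8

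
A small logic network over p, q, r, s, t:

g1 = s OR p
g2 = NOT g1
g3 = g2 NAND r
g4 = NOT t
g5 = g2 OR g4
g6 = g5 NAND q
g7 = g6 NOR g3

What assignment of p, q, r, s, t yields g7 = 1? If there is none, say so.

p=0, q=1, r=1, s=0, t=0

g7 = g6 NOR g3 must be 1, so both g6 = 0 and g3 = 0.
g6 = g5 NAND q must be 0, so both g5 = 1 and q = 1.
g3 = g2 NAND r must be 0, so both g2 = 1 and r = 1.
Check with p=0, q=1, r=1, s=0, t=0:
g1 = s OR p = 0 OR 0 = 0
g2 = NOT g1 = NOT 0 = 1
g3 = g2 NAND r = 1 NAND 1 = 0
g4 = NOT t = NOT 0 = 1
g5 = g2 OR g4 = 1 OR 1 = 1
g6 = g5 NAND q = 1 NAND 1 = 0
g7 = g6 NOR g3 = 0 NOR 0 = 1
So g7 = 1 as required.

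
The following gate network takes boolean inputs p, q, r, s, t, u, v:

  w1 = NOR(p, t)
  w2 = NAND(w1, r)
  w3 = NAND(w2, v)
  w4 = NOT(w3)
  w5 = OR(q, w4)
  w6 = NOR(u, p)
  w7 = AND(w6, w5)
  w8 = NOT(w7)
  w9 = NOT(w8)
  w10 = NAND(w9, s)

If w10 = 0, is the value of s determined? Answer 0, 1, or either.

1

w10 = NAND(w9, s) must be 0, so both w9 = 1 and s = 1.
w9 = NOT(w8) must be 1, so w8 = 0.
w8 = NOT(w7) must be 0, so w7 = 1.
Every assignment with w10 = 0 has s = 1; there are 11 such assignment(s).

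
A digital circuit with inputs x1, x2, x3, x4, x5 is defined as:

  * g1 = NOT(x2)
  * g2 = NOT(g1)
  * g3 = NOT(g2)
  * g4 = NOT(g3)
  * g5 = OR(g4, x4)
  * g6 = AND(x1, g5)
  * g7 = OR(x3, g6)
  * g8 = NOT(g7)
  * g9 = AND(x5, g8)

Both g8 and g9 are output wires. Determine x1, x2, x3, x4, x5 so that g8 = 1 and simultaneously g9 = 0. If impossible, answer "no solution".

Check with x1=0, x2=0, x3=0, x4=1, x5=0:
g1 = NOT(x2) = NOT 0 = 1
g2 = NOT(g1) = NOT 1 = 0
g3 = NOT(g2) = NOT 0 = 1
g4 = NOT(g3) = NOT 1 = 0
g5 = OR(g4, x4) = OR(0, 1) = 1
g6 = AND(x1, g5) = AND(0, 1) = 0
g7 = OR(x3, g6) = OR(0, 0) = 0
g8 = NOT(g7) = NOT 0 = 1
g9 = AND(x5, g8) = AND(0, 1) = 0
So g8 = 1 and g9 = 0.

x1=0, x2=0, x3=0, x4=1, x5=0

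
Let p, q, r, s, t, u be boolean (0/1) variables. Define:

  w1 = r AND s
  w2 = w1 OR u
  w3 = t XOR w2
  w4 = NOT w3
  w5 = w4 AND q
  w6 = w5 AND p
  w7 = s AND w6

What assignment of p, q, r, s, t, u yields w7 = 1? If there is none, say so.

p=1, q=1, r=1, s=1, t=1, u=1

Check with p=1, q=1, r=1, s=1, t=1, u=1:
w1 = r AND s = 1 AND 1 = 1
w2 = w1 OR u = 1 OR 1 = 1
w3 = t XOR w2 = 1 XOR 1 = 0
w4 = NOT w3 = NOT 0 = 1
w5 = w4 AND q = 1 AND 1 = 1
w6 = w5 AND p = 1 AND 1 = 1
w7 = s AND w6 = 1 AND 1 = 1
So w7 = 1 as required.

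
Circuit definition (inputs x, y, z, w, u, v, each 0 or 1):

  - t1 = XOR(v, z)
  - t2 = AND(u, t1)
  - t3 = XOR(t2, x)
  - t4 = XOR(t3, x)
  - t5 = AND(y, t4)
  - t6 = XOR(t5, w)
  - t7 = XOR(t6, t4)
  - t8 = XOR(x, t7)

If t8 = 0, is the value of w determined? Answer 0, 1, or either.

either

Both values of w occur among assignments with t8 = 0:
  w=0: x=0, y=0, z=0, w=0, u=0, v=0
  w=1: x=0, y=0, z=0, w=1, u=1, v=1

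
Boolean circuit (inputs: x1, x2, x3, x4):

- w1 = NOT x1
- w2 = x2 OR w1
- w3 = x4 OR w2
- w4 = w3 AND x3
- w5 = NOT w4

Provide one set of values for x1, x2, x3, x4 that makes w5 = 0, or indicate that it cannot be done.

w5 = NOT w4 must be 0, so w4 = 1.
Check with x1=1 x2=0 x3=1 x4=1:
w1 = NOT x1 = NOT 1 = 0
w2 = x2 OR w1 = 0 OR 0 = 0
w3 = x4 OR w2 = 1 OR 0 = 1
w4 = w3 AND x3 = 1 AND 1 = 1
w5 = NOT w4 = NOT 1 = 0
So w5 = 0 as required.

x1=1 x2=0 x3=1 x4=1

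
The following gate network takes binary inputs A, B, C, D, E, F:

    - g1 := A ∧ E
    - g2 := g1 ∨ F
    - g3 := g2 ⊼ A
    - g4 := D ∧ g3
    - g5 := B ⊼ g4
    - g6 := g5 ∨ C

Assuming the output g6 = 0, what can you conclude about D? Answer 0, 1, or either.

1

g6 = g5 ∨ C must be 0, so both g5 = 0 and C = 0.
g5 = B ⊼ g4 must be 0, so both B = 1 and g4 = 1.
Every assignment with g6 = 0 has D = 1; there are 5 such assignment(s).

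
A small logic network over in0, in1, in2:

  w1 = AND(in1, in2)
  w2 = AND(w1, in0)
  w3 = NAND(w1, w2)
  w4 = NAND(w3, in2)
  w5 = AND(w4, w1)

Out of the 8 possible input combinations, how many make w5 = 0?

w5 = AND(w4, w1) must be 0, so at least one of w4, w1 is 0.
Enumerating the 8 input combinations, 7 give w5 = 0 and 1 give w5 = 1.

7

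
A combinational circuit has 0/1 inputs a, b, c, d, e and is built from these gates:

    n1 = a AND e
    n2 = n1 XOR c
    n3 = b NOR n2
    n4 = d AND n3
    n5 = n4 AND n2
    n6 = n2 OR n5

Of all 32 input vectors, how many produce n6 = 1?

n6 = n2 OR n5 must be 1, so at least one of n2, n5 is 1.
Enumerating the 32 input combinations, 16 give n6 = 1 and 16 give n6 = 0.

16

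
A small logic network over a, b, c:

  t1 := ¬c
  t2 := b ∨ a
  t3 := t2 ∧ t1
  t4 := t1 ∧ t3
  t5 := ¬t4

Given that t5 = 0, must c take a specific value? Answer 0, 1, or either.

0

t5 = ¬t4 must be 0, so t4 = 1.
Every assignment with t5 = 0 has c = 0; there are 3 such assignment(s).
  a=0, b=1, c=0
  a=1, b=0, c=0
  a=1, b=1, c=0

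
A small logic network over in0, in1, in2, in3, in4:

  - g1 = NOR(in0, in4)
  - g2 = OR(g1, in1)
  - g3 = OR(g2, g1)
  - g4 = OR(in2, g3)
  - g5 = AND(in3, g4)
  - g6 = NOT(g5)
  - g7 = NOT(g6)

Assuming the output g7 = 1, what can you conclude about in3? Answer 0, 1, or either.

1

g7 = NOT(g6) must be 1, so g6 = 0.
g6 = NOT(g5) must be 0, so g5 = 1.
g5 = AND(in3, g4) must be 1, so both in3 = 1 and g4 = 1.
Every assignment with g7 = 1 has in3 = 1; there are 13 such assignment(s).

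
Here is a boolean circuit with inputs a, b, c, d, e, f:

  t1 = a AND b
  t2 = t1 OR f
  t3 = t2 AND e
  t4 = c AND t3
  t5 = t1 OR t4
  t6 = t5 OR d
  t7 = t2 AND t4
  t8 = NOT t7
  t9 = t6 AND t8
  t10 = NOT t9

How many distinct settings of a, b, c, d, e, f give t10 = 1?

31

t10 = NOT t9 must be 1, so t9 = 0.
t9 = t6 AND t8 must be 0, so at least one of t6, t8 is 0.
Enumerating the 64 input combinations, 31 give t10 = 1 and 33 give t10 = 0.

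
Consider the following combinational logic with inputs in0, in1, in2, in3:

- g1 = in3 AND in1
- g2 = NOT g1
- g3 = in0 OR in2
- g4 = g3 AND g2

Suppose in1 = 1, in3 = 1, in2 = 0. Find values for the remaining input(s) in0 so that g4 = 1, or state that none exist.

no solution exists

With in1 = 1, in3 = 1, in2 = 0 fixed, none of the 2 settings of in0 give g4 = 1.
For example, with in0=1:
g1 = in3 AND in1 = 1 AND 1 = 1
g2 = NOT g1 = NOT 1 = 0
g3 = in0 OR in2 = 1 OR 0 = 1
g4 = g3 AND g2 = 1 AND 0 = 0
giving g4 = 0 ≠ 1.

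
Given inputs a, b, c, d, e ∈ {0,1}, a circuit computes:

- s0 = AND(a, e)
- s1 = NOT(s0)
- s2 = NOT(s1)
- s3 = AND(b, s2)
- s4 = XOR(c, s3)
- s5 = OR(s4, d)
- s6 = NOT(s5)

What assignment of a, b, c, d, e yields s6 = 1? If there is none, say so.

s6 = NOT(s5) must be 1, so s5 = 0.
s5 = OR(s4, d) must be 0, so both s4 = 0 and d = 0.
Check with a=0, b=0, c=0, d=0, e=1:
s0 = AND(a, e) = AND(0, 1) = 0
s1 = NOT(s0) = NOT 0 = 1
s2 = NOT(s1) = NOT 1 = 0
s3 = AND(b, s2) = AND(0, 0) = 0
s4 = XOR(c, s3) = XOR(0, 0) = 0
s5 = OR(s4, d) = OR(0, 0) = 0
s6 = NOT(s5) = NOT 0 = 1
So s6 = 1 as required.

a=0, b=0, c=0, d=0, e=1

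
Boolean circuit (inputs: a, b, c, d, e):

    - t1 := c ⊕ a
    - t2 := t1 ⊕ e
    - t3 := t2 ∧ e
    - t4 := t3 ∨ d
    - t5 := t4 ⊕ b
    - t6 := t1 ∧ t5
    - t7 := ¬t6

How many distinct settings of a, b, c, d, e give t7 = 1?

24

t7 = ¬t6 must be 1, so t6 = 0.
t6 = t1 ∧ t5 must be 0, so at least one of t1, t5 is 0.
Enumerating the 32 input combinations, 24 give t7 = 1 and 8 give t7 = 0.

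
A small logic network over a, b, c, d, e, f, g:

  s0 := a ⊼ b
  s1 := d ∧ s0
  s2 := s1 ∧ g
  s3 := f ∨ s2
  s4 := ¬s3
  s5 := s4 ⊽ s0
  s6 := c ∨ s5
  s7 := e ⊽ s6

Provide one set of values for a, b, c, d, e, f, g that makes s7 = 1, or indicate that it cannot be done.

Check with a=0 b=0 c=0 d=0 e=0 f=1 g=0:
s0 = a ⊼ b = 0 ⊼ 0 = 1
s1 = d ∧ s0 = 0 ∧ 1 = 0
s2 = s1 ∧ g = 0 ∧ 0 = 0
s3 = f ∨ s2 = 1 ∨ 0 = 1
s4 = ¬s3 = ¬1 = 0
s5 = s4 ⊽ s0 = 0 ⊽ 1 = 0
s6 = c ∨ s5 = 0 ∨ 0 = 0
s7 = e ⊽ s6 = 0 ⊽ 0 = 1
So s7 = 1 as required.

a=0 b=0 c=0 d=0 e=0 f=1 g=0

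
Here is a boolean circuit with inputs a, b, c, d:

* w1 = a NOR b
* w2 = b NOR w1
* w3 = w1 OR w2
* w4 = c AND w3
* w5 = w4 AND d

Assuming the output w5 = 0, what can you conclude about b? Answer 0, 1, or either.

either

Both values of b occur among assignments with w5 = 0:
  b=0: a=0, b=0, c=0, d=0
  b=1: a=0, b=1, c=0, d=0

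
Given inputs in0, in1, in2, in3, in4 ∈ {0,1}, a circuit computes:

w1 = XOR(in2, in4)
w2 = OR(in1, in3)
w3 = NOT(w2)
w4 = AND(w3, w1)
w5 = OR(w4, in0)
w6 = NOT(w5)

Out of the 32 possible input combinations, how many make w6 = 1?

w6 = NOT(w5) must be 1, so w5 = 0.
w5 = OR(w4, in0) must be 0, so both w4 = 0 and in0 = 0.
Enumerating the 32 input combinations, 14 give w6 = 1 and 18 give w6 = 0.

14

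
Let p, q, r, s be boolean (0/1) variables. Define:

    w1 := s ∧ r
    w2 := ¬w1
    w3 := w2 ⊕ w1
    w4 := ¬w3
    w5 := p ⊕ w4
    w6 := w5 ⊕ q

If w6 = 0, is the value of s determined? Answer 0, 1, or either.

either

Both values of s occur among assignments with w6 = 0:
  s=0: p=0, q=0, r=0, s=0
  s=1: p=0, q=0, r=0, s=1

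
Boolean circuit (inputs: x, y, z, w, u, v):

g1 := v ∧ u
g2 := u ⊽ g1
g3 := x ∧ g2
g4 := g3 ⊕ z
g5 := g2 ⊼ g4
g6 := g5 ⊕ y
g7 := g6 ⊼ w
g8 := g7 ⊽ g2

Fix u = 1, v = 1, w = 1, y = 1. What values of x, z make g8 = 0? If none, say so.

x=1, z=1

g8 = g7 ⊽ g2 must be 0, so at least one of g7, g2 is 1.
Check with u = 1, v = 1, w = 1, y = 1 and x=1, z=1:
g1 = v ∧ u = 1 ∧ 1 = 1
g2 = u ⊽ g1 = 1 ⊽ 1 = 0
g3 = x ∧ g2 = 1 ∧ 0 = 0
g4 = g3 ⊕ z = 0 ⊕ 1 = 1
g5 = g2 ⊼ g4 = 0 ⊼ 1 = 1
g6 = g5 ⊕ y = 1 ⊕ 1 = 0
g7 = g6 ⊼ w = 0 ⊼ 1 = 1
g8 = g7 ⊽ g2 = 1 ⊽ 0 = 0
So g8 = 0.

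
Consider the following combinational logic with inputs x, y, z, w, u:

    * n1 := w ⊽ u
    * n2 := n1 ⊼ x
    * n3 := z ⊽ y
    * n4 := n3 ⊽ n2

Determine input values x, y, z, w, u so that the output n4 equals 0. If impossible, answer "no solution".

Check with x=0, y=0, z=0, w=0, u=0:
n1 = w ⊽ u = 0 ⊽ 0 = 1
n2 = n1 ⊼ x = 1 ⊼ 0 = 1
n3 = z ⊽ y = 0 ⊽ 0 = 1
n4 = n3 ⊽ n2 = 1 ⊽ 1 = 0
So n4 = 0 as required.

x=0, y=0, z=0, w=0, u=0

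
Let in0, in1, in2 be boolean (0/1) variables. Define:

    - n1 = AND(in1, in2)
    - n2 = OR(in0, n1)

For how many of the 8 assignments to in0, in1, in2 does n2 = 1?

n2 = OR(in0, n1) must be 1, so at least one of in0, n1 is 1.
Enumerating the 8 input combinations, 5 give n2 = 1 and 3 give n2 = 0.

5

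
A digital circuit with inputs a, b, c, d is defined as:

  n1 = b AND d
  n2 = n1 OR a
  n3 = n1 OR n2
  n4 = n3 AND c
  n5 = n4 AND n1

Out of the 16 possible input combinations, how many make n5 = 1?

2

n5 = n4 AND n1 must be 1, so both n4 = 1 and n1 = 1.
Enumerating the 16 input combinations, 2 give n5 = 1 and 14 give n5 = 0.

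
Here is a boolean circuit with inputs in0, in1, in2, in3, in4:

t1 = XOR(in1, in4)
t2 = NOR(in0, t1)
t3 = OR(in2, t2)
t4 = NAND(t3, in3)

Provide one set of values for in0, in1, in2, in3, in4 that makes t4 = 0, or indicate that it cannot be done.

in0=1, in1=0, in2=1, in3=1, in4=0

Check with in0=1, in1=0, in2=1, in3=1, in4=0:
t1 = XOR(in1, in4) = XOR(0, 0) = 0
t2 = NOR(in0, t1) = NOR(1, 0) = 0
t3 = OR(in2, t2) = OR(1, 0) = 1
t4 = NAND(t3, in3) = NAND(1, 1) = 0
So t4 = 0 as required.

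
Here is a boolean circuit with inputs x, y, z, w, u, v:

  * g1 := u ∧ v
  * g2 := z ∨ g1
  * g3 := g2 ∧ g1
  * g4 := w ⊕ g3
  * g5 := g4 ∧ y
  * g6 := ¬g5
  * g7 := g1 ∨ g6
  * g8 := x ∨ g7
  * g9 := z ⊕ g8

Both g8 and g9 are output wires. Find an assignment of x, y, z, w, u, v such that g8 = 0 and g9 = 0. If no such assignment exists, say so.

Check with x=0 y=1 z=0 w=1 u=1 v=0:
g1 = u ∧ v = 1 ∧ 0 = 0
g2 = z ∨ g1 = 0 ∨ 0 = 0
g3 = g2 ∧ g1 = 0 ∧ 0 = 0
g4 = w ⊕ g3 = 1 ⊕ 0 = 1
g5 = g4 ∧ y = 1 ∧ 1 = 1
g6 = ¬g5 = ¬1 = 0
g7 = g1 ∨ g6 = 0 ∨ 0 = 0
g8 = x ∨ g7 = 0 ∨ 0 = 0
g9 = z ⊕ g8 = 0 ⊕ 0 = 0
So g8 = 0 and g9 = 0.

x=0 y=1 z=0 w=1 u=1 v=0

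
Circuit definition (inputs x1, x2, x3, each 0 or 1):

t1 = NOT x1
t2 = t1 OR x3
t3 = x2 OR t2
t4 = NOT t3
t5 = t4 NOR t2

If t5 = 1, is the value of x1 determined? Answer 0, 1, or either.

t5 = t4 NOR t2 must be 1, so both t4 = 0 and t2 = 0.
t4 = NOT t3 must be 0, so t3 = 1.
t2 = t1 OR x3 must be 0, so both t1 = 0 and x3 = 0.
Every assignment with t5 = 1 has x1 = 1; there are 1 such assignment(s).
  x1=1, x2=1, x3=0

1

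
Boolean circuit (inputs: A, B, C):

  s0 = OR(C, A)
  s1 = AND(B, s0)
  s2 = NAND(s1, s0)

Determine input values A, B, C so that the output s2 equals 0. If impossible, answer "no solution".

A=1, B=1, C=0

Check with A=1, B=1, C=0:
s0 = OR(C, A) = OR(0, 1) = 1
s1 = AND(B, s0) = AND(1, 1) = 1
s2 = NAND(s1, s0) = NAND(1, 1) = 0
So s2 = 0 as required.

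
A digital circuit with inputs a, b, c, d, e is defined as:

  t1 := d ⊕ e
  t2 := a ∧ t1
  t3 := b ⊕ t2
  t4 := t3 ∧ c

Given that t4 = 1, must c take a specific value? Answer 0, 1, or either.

t4 = t3 ∧ c must be 1, so both t3 = 1 and c = 1.
t3 = b ⊕ t2 must be 1, so b and t2 differ.
Every assignment with t4 = 1 has c = 1; there are 8 such assignment(s).

1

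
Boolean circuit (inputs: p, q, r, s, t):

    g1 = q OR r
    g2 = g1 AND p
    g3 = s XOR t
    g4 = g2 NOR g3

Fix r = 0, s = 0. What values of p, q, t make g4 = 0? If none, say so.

Check with r = 0, s = 0 and p=0, q=0, t=1:
g1 = q OR r = 0 OR 0 = 0
g2 = g1 AND p = 0 AND 0 = 0
g3 = s XOR t = 0 XOR 1 = 1
g4 = g2 NOR g3 = 0 NOR 1 = 0
So g4 = 0.

p=0, q=0, t=1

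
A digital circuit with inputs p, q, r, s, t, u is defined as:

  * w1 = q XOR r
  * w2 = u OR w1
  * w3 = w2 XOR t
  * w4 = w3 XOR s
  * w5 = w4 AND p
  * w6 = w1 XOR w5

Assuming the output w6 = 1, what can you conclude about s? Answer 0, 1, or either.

either

Both values of s occur among assignments with w6 = 1:
  s=0: p=0, q=0, r=1, s=0, t=0, u=0
  s=1: p=0, q=0, r=1, s=1, t=0, u=0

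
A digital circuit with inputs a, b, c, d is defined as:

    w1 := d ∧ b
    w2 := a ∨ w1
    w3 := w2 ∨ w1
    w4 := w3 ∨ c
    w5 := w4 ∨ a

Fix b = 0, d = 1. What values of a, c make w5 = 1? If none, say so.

w5 = w4 ∨ a must be 1, so at least one of w4, a is 1.
Check with b = 0, d = 1 and a=1, c=0:
w1 = d ∧ b = 1 ∧ 0 = 0
w2 = a ∨ w1 = 1 ∨ 0 = 1
w3 = w2 ∨ w1 = 1 ∨ 0 = 1
w4 = w3 ∨ c = 1 ∨ 0 = 1
w5 = w4 ∨ a = 1 ∨ 1 = 1
So w5 = 1.

a=1, c=0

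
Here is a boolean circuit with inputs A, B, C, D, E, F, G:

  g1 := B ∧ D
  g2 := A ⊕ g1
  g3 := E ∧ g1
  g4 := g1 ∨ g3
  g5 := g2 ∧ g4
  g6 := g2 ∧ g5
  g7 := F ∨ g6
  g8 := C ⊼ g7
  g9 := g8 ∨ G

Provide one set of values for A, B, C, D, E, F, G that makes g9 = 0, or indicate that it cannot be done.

g9 = g8 ∨ G must be 0, so both g8 = 0 and G = 0.
g8 = C ⊼ g7 must be 0, so both C = 1 and g7 = 1.
g7 = F ∨ g6 must be 1, so at least one of F, g6 is 1.
Check with A=0, B=1, C=1, D=0, E=1, F=1, G=0:
g1 = B ∧ D = 1 ∧ 0 = 0
g2 = A ⊕ g1 = 0 ⊕ 0 = 0
g3 = E ∧ g1 = 1 ∧ 0 = 0
g4 = g1 ∨ g3 = 0 ∨ 0 = 0
g5 = g2 ∧ g4 = 0 ∧ 0 = 0
g6 = g2 ∧ g5 = 0 ∧ 0 = 0
g7 = F ∨ g6 = 1 ∨ 0 = 1
g8 = C ⊼ g7 = 1 ⊼ 1 = 0
g9 = g8 ∨ G = 0 ∨ 0 = 0
So g9 = 0 as required.

A=0, B=1, C=1, D=0, E=1, F=1, G=0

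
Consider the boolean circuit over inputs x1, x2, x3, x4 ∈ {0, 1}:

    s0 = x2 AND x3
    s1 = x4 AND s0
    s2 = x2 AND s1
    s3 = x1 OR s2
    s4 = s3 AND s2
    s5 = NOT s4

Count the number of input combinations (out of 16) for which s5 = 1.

14

s5 = NOT s4 must be 1, so s4 = 0.
s4 = s3 AND s2 must be 0, so at least one of s3, s2 is 0.
Enumerating the 16 input combinations, 14 give s5 = 1 and 2 give s5 = 0.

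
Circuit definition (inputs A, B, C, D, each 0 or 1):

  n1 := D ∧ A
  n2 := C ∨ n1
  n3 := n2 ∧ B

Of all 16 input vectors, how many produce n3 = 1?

5

n3 = n2 ∧ B must be 1, so both n2 = 1 and B = 1.
n2 = C ∨ n1 must be 1, so at least one of C, n1 is 1.
Satisfying assignments:
  A=0, B=1, C=1, D=0
  A=0, B=1, C=1, D=1
  A=1, B=1, C=0, D=1
  A=1, B=1, C=1, D=0
  A=1, B=1, C=1, D=1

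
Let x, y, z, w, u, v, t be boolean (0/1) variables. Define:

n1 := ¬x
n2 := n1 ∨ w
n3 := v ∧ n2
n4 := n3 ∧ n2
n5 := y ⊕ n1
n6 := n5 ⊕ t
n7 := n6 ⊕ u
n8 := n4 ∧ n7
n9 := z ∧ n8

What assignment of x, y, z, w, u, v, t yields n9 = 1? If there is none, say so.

n9 = z ∧ n8 must be 1, so both z = 1 and n8 = 1.
Check with x=1, y=0, z=1, w=1, u=1, v=1, t=0:
n1 = ¬x = ¬1 = 0
n2 = n1 ∨ w = 0 ∨ 1 = 1
n3 = v ∧ n2 = 1 ∧ 1 = 1
n4 = n3 ∧ n2 = 1 ∧ 1 = 1
n5 = y ⊕ n1 = 0 ⊕ 0 = 0
n6 = n5 ⊕ t = 0 ⊕ 0 = 0
n7 = n6 ⊕ u = 0 ⊕ 1 = 1
n8 = n4 ∧ n7 = 1 ∧ 1 = 1
n9 = z ∧ n8 = 1 ∧ 1 = 1
So n9 = 1 as required.

x=1, y=0, z=1, w=1, u=1, v=1, t=0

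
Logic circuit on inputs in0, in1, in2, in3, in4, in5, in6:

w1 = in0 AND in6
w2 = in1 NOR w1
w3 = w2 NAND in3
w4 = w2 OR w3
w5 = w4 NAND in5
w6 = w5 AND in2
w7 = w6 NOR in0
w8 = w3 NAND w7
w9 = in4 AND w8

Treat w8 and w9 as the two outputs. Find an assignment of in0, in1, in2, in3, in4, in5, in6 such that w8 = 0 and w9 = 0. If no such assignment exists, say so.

in0=0, in1=1, in2=0, in3=0, in4=0, in5=1, in6=0

Check with in0=0, in1=1, in2=0, in3=0, in4=0, in5=1, in6=0:
w1 = in0 AND in6 = 0 AND 0 = 0
w2 = in1 NOR w1 = 1 NOR 0 = 0
w3 = w2 NAND in3 = 0 NAND 0 = 1
w4 = w2 OR w3 = 0 OR 1 = 1
w5 = w4 NAND in5 = 1 NAND 1 = 0
w6 = w5 AND in2 = 0 AND 0 = 0
w7 = w6 NOR in0 = 0 NOR 0 = 1
w8 = w3 NAND w7 = 1 NAND 1 = 0
w9 = in4 AND w8 = 0 AND 0 = 0
So w8 = 0 and w9 = 0.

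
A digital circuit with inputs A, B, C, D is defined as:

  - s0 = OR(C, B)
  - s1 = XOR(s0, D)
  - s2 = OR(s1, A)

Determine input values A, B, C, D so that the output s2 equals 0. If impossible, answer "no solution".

A=0 B=1 C=1 D=1

s2 = OR(s1, A) must be 0, so both s1 = 0 and A = 0.
Check with A=0 B=1 C=1 D=1:
s0 = OR(C, B) = OR(1, 1) = 1
s1 = XOR(s0, D) = XOR(1, 1) = 0
s2 = OR(s1, A) = OR(0, 0) = 0
So s2 = 0 as required.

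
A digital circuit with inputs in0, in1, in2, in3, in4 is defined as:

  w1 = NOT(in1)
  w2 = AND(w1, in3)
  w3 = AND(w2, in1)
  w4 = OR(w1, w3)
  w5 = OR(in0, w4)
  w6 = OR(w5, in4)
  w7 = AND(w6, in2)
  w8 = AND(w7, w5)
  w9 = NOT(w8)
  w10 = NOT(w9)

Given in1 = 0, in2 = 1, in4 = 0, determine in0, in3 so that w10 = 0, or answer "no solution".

no solution exists

With in1 = 0, in2 = 1, in4 = 0 fixed, none of the 4 settings of in0, in3 give w10 = 0.
For example, with in0=1, in3=1:
w1 = NOT(in1) = NOT 0 = 1
w2 = AND(w1, in3) = AND(1, 1) = 1
w3 = AND(w2, in1) = AND(1, 0) = 0
w4 = OR(w1, w3) = OR(1, 0) = 1
w5 = OR(in0, w4) = OR(1, 1) = 1
w6 = OR(w5, in4) = OR(1, 0) = 1
w7 = AND(w6, in2) = AND(1, 1) = 1
w8 = AND(w7, w5) = AND(1, 1) = 1
w9 = NOT(w8) = NOT 1 = 0
w10 = NOT(w9) = NOT 0 = 1
giving w10 = 1 ≠ 0.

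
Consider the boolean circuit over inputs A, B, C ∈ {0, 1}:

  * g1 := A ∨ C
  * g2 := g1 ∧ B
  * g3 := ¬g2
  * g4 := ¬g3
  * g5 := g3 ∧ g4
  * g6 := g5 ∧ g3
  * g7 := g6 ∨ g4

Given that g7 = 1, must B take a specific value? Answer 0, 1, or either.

g7 = g6 ∨ g4 must be 1, so at least one of g6, g4 is 1.
Every assignment with g7 = 1 has B = 1; there are 3 such assignment(s).
  A=0, B=1, C=1
  A=1, B=1, C=0
  A=1, B=1, C=1

1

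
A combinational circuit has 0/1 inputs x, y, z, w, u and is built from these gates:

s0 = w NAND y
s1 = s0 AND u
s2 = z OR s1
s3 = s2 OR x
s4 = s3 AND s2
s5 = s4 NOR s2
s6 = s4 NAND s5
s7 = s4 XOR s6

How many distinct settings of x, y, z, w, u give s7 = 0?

22

s7 = s4 XOR s6 must be 0, so s4 and s6 are equal.
Enumerating the 32 input combinations, 22 give s7 = 0 and 10 give s7 = 1.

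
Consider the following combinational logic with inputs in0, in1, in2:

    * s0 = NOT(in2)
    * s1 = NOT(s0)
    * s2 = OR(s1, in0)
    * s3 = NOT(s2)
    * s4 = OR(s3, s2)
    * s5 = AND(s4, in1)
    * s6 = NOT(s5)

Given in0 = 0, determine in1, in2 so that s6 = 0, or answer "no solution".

Check with in0 = 0 and in1=1, in2=0:
s0 = NOT(in2) = NOT 0 = 1
s1 = NOT(s0) = NOT 1 = 0
s2 = OR(s1, in0) = OR(0, 0) = 0
s3 = NOT(s2) = NOT 0 = 1
s4 = OR(s3, s2) = OR(1, 0) = 1
s5 = AND(s4, in1) = AND(1, 1) = 1
s6 = NOT(s5) = NOT 1 = 0
So s6 = 0.

in1=1, in2=0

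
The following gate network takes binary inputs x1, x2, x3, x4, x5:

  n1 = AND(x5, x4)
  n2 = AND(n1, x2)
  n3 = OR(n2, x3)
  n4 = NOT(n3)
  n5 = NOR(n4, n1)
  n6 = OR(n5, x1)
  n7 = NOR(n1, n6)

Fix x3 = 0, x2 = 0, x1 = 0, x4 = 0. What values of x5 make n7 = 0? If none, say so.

no solution exists

With x3 = 0, x2 = 0, x1 = 0, x4 = 0 fixed, none of the 2 settings of x5 give n7 = 0.
For example, with x5=0:
n1 = AND(x5, x4) = AND(0, 0) = 0
n2 = AND(n1, x2) = AND(0, 0) = 0
n3 = OR(n2, x3) = OR(0, 0) = 0
n4 = NOT(n3) = NOT 0 = 1
n5 = NOR(n4, n1) = NOR(1, 0) = 0
n6 = OR(n5, x1) = OR(0, 0) = 0
n7 = NOR(n1, n6) = NOR(0, 0) = 1
giving n7 = 1 ≠ 0.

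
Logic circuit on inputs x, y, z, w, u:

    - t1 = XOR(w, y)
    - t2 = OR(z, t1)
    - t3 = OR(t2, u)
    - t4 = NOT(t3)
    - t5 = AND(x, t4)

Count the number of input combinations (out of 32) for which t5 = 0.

t5 = AND(x, t4) must be 0, so at least one of x, t4 is 0.
Enumerating the 32 input combinations, 30 give t5 = 0 and 2 give t5 = 1.

30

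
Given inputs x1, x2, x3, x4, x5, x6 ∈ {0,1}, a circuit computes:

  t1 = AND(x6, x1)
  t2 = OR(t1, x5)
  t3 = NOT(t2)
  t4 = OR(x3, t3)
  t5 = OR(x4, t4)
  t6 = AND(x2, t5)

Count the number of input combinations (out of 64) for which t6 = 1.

t6 = AND(x2, t5) must be 1, so both x2 = 1 and t5 = 1.
t5 = OR(x4, t4) must be 1, so at least one of x4, t4 is 1.
Enumerating the 64 input combinations, 27 give t6 = 1 and 37 give t6 = 0.

27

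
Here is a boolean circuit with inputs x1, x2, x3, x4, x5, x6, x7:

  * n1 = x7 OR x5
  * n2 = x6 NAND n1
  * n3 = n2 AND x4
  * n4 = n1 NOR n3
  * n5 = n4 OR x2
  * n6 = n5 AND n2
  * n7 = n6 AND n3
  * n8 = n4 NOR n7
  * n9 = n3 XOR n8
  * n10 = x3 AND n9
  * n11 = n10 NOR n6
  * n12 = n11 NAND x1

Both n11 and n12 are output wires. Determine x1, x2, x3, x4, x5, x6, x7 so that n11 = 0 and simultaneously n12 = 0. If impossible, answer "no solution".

no solution exists

Across all 128 input combinations, none give both n11 = 0 and n12 = 0.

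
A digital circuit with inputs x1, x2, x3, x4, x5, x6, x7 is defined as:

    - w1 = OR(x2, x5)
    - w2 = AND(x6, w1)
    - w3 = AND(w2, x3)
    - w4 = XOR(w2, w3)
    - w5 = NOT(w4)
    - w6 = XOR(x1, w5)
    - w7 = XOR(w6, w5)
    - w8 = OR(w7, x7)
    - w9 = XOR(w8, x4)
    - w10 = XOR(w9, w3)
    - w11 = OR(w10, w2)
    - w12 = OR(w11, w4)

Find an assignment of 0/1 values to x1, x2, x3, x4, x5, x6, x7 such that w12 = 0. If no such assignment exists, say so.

x1=0, x2=1, x3=1, x4=1, x5=1, x6=0, x7=1

w12 = OR(w11, w4) must be 0, so both w11 = 0 and w4 = 0.
Check with x1=0, x2=1, x3=1, x4=1, x5=1, x6=0, x7=1:
w1 = OR(x2, x5) = OR(1, 1) = 1
w2 = AND(x6, w1) = AND(0, 1) = 0
w3 = AND(w2, x3) = AND(0, 1) = 0
w4 = XOR(w2, w3) = XOR(0, 0) = 0
w5 = NOT(w4) = NOT 0 = 1
w6 = XOR(x1, w5) = XOR(0, 1) = 1
w7 = XOR(w6, w5) = XOR(1, 1) = 0
w8 = OR(w7, x7) = OR(0, 1) = 1
w9 = XOR(w8, x4) = XOR(1, 1) = 0
w10 = XOR(w9, w3) = XOR(0, 0) = 0
w11 = OR(w10, w2) = OR(0, 0) = 0
w12 = OR(w11, w4) = OR(0, 0) = 0
So w12 = 0 as required.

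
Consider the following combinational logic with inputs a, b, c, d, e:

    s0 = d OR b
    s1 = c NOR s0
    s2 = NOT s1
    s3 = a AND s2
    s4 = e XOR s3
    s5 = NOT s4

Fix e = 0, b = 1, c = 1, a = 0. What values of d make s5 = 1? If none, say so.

d=0

s5 = NOT s4 must be 1, so s4 = 0.
s4 = e XOR s3 must be 0, so e and s3 are equal.
Check with e = 0, b = 1, c = 1, a = 0 and d=0:
s0 = d OR b = 0 OR 1 = 1
s1 = c NOR s0 = 1 NOR 1 = 0
s2 = NOT s1 = NOT 0 = 1
s3 = a AND s2 = 0 AND 1 = 0
s4 = e XOR s3 = 0 XOR 0 = 0
s5 = NOT s4 = NOT 0 = 1
So s5 = 1.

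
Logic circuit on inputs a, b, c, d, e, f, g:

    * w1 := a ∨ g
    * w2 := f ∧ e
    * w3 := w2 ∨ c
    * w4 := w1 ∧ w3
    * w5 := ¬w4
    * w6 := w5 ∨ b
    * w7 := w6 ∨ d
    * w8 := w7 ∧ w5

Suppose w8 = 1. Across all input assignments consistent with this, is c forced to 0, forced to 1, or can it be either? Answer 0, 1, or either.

either

Both values of c occur among assignments with w8 = 1:
  c=0: a=0, b=0, c=0, d=0, e=0, f=0, g=0
  c=1: a=0, b=0, c=1, d=0, e=0, f=0, g=0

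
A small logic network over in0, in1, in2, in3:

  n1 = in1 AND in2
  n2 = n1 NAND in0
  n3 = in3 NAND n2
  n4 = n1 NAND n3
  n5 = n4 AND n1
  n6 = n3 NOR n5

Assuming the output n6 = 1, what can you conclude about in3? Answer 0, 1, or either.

n6 = n3 NOR n5 must be 1, so both n3 = 0 and n5 = 0.
n3 = in3 NAND n2 must be 0, so both in3 = 1 and n2 = 1.
Every assignment with n6 = 1 has in3 = 1; there are 6 such assignment(s).

1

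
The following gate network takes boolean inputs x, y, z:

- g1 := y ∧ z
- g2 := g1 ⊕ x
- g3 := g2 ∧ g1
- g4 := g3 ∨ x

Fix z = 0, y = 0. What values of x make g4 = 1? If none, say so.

Check with z = 0, y = 0 and x=1:
g1 = y ∧ z = 0 ∧ 0 = 0
g2 = g1 ⊕ x = 0 ⊕ 1 = 1
g3 = g2 ∧ g1 = 1 ∧ 0 = 0
g4 = g3 ∨ x = 0 ∨ 1 = 1
So g4 = 1.

x=1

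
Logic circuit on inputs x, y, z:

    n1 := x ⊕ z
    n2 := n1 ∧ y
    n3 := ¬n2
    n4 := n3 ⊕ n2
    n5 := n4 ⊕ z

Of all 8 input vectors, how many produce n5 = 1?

4

n5 = n4 ⊕ z must be 1, so n4 and z differ.
Satisfying assignments:
  x=0, y=0, z=0
  x=0, y=1, z=0
  x=1, y=0, z=0
  x=1, y=1, z=0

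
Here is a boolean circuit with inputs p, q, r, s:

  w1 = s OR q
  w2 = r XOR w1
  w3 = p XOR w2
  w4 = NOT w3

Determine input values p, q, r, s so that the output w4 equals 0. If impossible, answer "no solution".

Check with p=1, q=0, r=1, s=1:
w1 = s OR q = 1 OR 0 = 1
w2 = r XOR w1 = 1 XOR 1 = 0
w3 = p XOR w2 = 1 XOR 0 = 1
w4 = NOT w3 = NOT 1 = 0
So w4 = 0 as required.

p=1, q=0, r=1, s=1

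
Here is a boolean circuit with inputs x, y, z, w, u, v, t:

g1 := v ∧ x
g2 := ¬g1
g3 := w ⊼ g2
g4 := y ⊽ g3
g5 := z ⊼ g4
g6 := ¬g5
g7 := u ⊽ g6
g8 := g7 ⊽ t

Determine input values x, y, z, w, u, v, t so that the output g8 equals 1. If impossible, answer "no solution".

Check with x=0, y=0, z=1, w=1, u=0, v=1, t=0:
g1 = v ∧ x = 1 ∧ 0 = 0
g2 = ¬g1 = ¬0 = 1
g3 = w ⊼ g2 = 1 ⊼ 1 = 0
g4 = y ⊽ g3 = 0 ⊽ 0 = 1
g5 = z ⊼ g4 = 1 ⊼ 1 = 0
g6 = ¬g5 = ¬0 = 1
g7 = u ⊽ g6 = 0 ⊽ 1 = 0
g8 = g7 ⊽ t = 0 ⊽ 0 = 1
So g8 = 1 as required.

x=0, y=0, z=1, w=1, u=0, v=1, t=0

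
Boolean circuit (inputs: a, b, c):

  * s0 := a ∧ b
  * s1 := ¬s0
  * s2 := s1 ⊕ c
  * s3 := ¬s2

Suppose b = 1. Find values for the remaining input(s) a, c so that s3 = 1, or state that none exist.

a=1, c=0

Check with b = 1 and a=1, c=0:
s0 = a ∧ b = 1 ∧ 1 = 1
s1 = ¬s0 = ¬1 = 0
s2 = s1 ⊕ c = 0 ⊕ 0 = 0
s3 = ¬s2 = ¬0 = 1
So s3 = 1.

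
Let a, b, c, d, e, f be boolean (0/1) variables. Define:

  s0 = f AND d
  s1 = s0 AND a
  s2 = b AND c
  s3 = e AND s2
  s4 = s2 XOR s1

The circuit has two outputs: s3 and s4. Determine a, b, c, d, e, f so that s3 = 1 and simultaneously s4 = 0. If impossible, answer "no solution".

Check with a=1, b=1, c=1, d=1, e=1, f=1:
s0 = f AND d = 1 AND 1 = 1
s1 = s0 AND a = 1 AND 1 = 1
s2 = b AND c = 1 AND 1 = 1
s3 = e AND s2 = 1 AND 1 = 1
s4 = s2 XOR s1 = 1 XOR 1 = 0
So s3 = 1 and s4 = 0.

a=1, b=1, c=1, d=1, e=1, f=1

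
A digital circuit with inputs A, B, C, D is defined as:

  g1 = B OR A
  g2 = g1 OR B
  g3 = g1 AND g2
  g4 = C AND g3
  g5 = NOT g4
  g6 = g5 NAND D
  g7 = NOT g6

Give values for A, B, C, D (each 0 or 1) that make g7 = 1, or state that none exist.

Check with A=1, B=0, C=0, D=1:
g1 = B OR A = 0 OR 1 = 1
g2 = g1 OR B = 1 OR 0 = 1
g3 = g1 AND g2 = 1 AND 1 = 1
g4 = C AND g3 = 0 AND 1 = 0
g5 = NOT g4 = NOT 0 = 1
g6 = g5 NAND D = 1 NAND 1 = 0
g7 = NOT g6 = NOT 0 = 1
So g7 = 1 as required.

A=1, B=0, C=0, D=1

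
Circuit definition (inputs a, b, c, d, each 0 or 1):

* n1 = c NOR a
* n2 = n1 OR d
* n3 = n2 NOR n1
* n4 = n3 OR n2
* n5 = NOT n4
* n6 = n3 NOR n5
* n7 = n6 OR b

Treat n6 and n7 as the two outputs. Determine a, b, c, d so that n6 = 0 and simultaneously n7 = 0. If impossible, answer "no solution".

a=1, b=0, c=1, d=0

Check with a=1, b=0, c=1, d=0:
n1 = c NOR a = 1 NOR 1 = 0
n2 = n1 OR d = 0 OR 0 = 0
n3 = n2 NOR n1 = 0 NOR 0 = 1
n4 = n3 OR n2 = 1 OR 0 = 1
n5 = NOT n4 = NOT 1 = 0
n6 = n3 NOR n5 = 1 NOR 0 = 0
n7 = n6 OR b = 0 OR 0 = 0
So n6 = 0 and n7 = 0.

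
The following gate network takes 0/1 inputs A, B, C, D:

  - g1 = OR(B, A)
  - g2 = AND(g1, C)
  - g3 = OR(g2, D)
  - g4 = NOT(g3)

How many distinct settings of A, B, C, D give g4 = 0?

g4 = NOT(g3) must be 0, so g3 = 1.
Enumerating the 16 input combinations, 11 give g4 = 0 and 5 give g4 = 1.

11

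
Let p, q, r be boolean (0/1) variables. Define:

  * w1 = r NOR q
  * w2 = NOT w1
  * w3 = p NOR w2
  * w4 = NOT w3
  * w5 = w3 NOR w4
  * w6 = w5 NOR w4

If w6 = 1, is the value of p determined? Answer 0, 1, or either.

0

w6 = w5 NOR w4 must be 1, so both w5 = 0 and w4 = 0.
w5 = w3 NOR w4 must be 0, so at least one of w3, w4 is 1.
w4 = NOT w3 must be 0, so w3 = 1.
Every assignment with w6 = 1 has p = 0; there are 1 such assignment(s).
  p=0, q=0, r=0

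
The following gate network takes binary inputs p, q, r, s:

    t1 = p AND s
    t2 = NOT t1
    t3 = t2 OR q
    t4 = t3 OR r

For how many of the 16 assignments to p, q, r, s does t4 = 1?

t4 = t3 OR r must be 1, so at least one of t3, r is 1.
Enumerating the 16 input combinations, 15 give t4 = 1 and 1 give t4 = 0.

15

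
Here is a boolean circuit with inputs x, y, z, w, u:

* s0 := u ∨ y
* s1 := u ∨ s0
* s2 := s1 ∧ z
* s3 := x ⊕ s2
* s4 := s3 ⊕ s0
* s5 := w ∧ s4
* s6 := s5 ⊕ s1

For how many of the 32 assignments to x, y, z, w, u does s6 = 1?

20

s6 = s5 ⊕ s1 must be 1, so s5 and s1 differ.
Enumerating the 32 input combinations, 20 give s6 = 1 and 12 give s6 = 0.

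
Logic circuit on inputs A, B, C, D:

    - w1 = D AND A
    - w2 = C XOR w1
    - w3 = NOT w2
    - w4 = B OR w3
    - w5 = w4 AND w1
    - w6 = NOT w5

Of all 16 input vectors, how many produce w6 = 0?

w6 = NOT w5 must be 0, so w5 = 1.
Satisfying assignments:
  A=1, B=0, C=1, D=1
  A=1, B=1, C=0, D=1
  A=1, B=1, C=1, D=1

3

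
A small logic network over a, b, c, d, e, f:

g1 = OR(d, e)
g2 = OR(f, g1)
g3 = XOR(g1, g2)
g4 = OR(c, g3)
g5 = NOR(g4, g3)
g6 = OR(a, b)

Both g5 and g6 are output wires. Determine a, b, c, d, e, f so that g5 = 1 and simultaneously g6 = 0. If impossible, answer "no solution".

a=0, b=0, c=0, d=0, e=1, f=1

Check with a=0, b=0, c=0, d=0, e=1, f=1:
g1 = OR(d, e) = OR(0, 1) = 1
g2 = OR(f, g1) = OR(1, 1) = 1
g3 = XOR(g1, g2) = XOR(1, 1) = 0
g4 = OR(c, g3) = OR(0, 0) = 0
g5 = NOR(g4, g3) = NOR(0, 0) = 1
g6 = OR(a, b) = OR(0, 0) = 0
So g5 = 1 and g6 = 0.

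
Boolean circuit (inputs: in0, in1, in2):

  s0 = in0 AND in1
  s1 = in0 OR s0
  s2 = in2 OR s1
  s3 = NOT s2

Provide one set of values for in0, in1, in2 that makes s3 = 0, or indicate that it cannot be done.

in0=1, in1=0, in2=1

s3 = NOT s2 must be 0, so s2 = 1.
s2 = in2 OR s1 must be 1, so at least one of in2, s1 is 1.
Check with in0=1, in1=0, in2=1:
s0 = in0 AND in1 = 1 AND 0 = 0
s1 = in0 OR s0 = 1 OR 0 = 1
s2 = in2 OR s1 = 1 OR 1 = 1
s3 = NOT s2 = NOT 1 = 0
So s3 = 0 as required.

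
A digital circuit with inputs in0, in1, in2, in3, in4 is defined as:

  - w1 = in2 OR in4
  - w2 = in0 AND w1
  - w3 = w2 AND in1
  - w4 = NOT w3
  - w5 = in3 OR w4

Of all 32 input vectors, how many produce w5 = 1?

w5 = in3 OR w4 must be 1, so at least one of in3, w4 is 1.
Enumerating the 32 input combinations, 29 give w5 = 1 and 3 give w5 = 0.

29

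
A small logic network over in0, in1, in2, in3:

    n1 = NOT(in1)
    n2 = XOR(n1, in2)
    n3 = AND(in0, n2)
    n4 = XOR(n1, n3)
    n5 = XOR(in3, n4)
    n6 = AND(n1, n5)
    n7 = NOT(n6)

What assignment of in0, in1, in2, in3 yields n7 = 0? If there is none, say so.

Check with in0=0 in1=0 in2=0 in3=0:
n1 = NOT(in1) = NOT 0 = 1
n2 = XOR(n1, in2) = XOR(1, 0) = 1
n3 = AND(in0, n2) = AND(0, 1) = 0
n4 = XOR(n1, n3) = XOR(1, 0) = 1
n5 = XOR(in3, n4) = XOR(0, 1) = 1
n6 = AND(n1, n5) = AND(1, 1) = 1
n7 = NOT(n6) = NOT 1 = 0
So n7 = 0 as required.

in0=0 in1=0 in2=0 in3=0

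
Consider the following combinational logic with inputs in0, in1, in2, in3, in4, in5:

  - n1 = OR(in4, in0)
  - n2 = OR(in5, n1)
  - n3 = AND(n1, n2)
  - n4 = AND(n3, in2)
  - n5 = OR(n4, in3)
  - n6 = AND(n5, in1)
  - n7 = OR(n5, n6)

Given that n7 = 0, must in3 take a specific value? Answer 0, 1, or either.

n7 = OR(n5, n6) must be 0, so both n5 = 0 and n6 = 0.
n5 = OR(n4, in3) must be 0, so both n4 = 0 and in3 = 0.
n6 = AND(n5, in1) must be 0, so at least one of n5, in1 is 0.
Every assignment with n7 = 0 has in3 = 0; there are 20 such assignment(s).

0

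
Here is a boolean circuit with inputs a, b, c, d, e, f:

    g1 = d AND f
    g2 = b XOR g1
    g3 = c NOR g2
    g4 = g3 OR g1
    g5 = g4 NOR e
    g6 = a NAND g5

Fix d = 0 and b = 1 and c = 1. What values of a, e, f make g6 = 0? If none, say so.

Check with d = 0 and b = 1 and c = 1 and a=1, e=0, f=0:
g1 = d AND f = 0 AND 0 = 0
g2 = b XOR g1 = 1 XOR 0 = 1
g3 = c NOR g2 = 1 NOR 1 = 0
g4 = g3 OR g1 = 0 OR 0 = 0
g5 = g4 NOR e = 0 NOR 0 = 1
g6 = a NAND g5 = 1 NAND 1 = 0
So g6 = 0.

a=1 e=0 f=0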